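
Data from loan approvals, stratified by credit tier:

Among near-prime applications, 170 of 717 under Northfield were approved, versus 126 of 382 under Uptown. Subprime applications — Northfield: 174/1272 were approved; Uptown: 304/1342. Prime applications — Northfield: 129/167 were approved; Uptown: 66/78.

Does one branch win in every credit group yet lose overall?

Near-prime: Northfield 170/717 = 23.7%, Uptown 126/382 = 33.0% → Uptown
Subprime: Northfield 174/1272 = 13.7%, Uptown 304/1342 = 22.7% → Uptown
Prime: Northfield 129/167 = 77.2%, Uptown 66/78 = 84.6% → Uptown
Overall: Northfield 473/2156 = 21.9%, Uptown 496/1802 = 27.5% → Uptown
Uptown wins overall and in every credit group — no reversal.

No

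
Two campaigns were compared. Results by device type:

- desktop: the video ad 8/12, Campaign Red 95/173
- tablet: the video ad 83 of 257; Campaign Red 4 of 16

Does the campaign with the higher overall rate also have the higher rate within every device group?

No

Desktop: the video ad 8/12 = 66.7%, Campaign Red 95/173 = 54.9% → the video ad
Tablet: the video ad 83/257 = 32.3%, Campaign Red 4/16 = 25.0% → the video ad
Overall: the video ad 91/269 = 33.8%, Campaign Red 99/189 = 52.4% → Campaign Red
The video ad wins each device group but Campaign Red wins overall — the comparison reverses. The video ad's impressions skew toward tablet, which has a lower base rate.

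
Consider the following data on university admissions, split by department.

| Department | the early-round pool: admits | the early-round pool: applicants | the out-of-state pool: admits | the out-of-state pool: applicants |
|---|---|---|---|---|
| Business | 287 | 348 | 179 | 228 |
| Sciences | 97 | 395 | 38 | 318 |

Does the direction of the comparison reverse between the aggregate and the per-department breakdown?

Business: the early-round pool 287/348 = 82.5%, the out-of-state pool 179/228 = 78.5% → the early-round pool
Sciences: the early-round pool 97/395 = 24.6%, the out-of-state pool 38/318 = 11.9% → the early-round pool
Overall: the early-round pool 384/743 = 51.7%, the out-of-state pool 217/546 = 39.7% → the early-round pool
The early-round pool wins overall and in every department group — no reversal.

No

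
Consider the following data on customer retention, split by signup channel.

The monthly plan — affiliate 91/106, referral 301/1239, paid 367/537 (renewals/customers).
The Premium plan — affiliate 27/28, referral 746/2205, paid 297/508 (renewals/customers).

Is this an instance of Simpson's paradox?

Affiliate: the monthly plan 91/106 = 85.8%, the Premium plan 27/28 = 96.4% → the Premium plan
Referral: the monthly plan 301/1239 = 24.3%, the Premium plan 746/2205 = 33.8% → the Premium plan
Paid: the monthly plan 367/537 = 68.3%, the Premium plan 297/508 = 58.5% → the monthly plan
Overall: the monthly plan 759/1882 = 40.3%, the Premium plan 1070/2741 = 39.0% → the monthly plan
Neither sweeps: the monthly plan wins 1 of 3 groups, the Premium plan wins 2. The monthly plan wins overall but not every group — no Simpson reversal.

No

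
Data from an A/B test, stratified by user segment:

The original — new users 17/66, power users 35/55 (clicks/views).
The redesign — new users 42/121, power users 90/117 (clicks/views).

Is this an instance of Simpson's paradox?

No

New users: the original 17/66 = 25.8%, the redesign 42/121 = 34.7% → the redesign
Power users: the original 35/55 = 63.6%, the redesign 90/117 = 76.9% → the redesign
Overall: the original 52/121 = 43.0%, the redesign 132/238 = 55.5% → the redesign
The redesign wins overall and in every user group — no reversal.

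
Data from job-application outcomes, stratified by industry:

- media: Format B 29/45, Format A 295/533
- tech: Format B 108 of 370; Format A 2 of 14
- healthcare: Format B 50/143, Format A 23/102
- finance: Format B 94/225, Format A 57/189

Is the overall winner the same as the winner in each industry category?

No

Media: Format B 29/45 = 64.4%, Format A 295/533 = 55.3% → Format B
Tech: Format B 108/370 = 29.2%, Format A 2/14 = 14.3% → Format B
Healthcare: Format B 50/143 = 35.0%, Format A 23/102 = 22.5% → Format B
Finance: Format B 94/225 = 41.8%, Format A 57/189 = 30.2% → Format B
Overall: Format B 281/783 = 35.9%, Format A 377/838 = 45.0% → Format A
Format B wins each industry group but Format A wins overall — the comparison reverses. Format B's applications skew toward tech, which has a lower base rate.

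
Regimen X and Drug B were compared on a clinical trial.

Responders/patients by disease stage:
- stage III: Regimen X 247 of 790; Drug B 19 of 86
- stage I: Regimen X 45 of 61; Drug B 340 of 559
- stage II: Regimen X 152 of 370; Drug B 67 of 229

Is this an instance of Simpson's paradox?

Stage III: Regimen X 247/790 = 31.3%, Drug B 19/86 = 22.1% → Regimen X
Stage I: Regimen X 45/61 = 73.8%, Drug B 340/559 = 60.8% → Regimen X
Stage II: Regimen X 152/370 = 41.1%, Drug B 67/229 = 29.3% → Regimen X
Overall: Regimen X 444/1221 = 36.4%, Drug B 426/874 = 48.7% → Drug B
Regimen X wins each disease group but Drug B wins overall — the comparison reverses. Regimen X's patients skew toward stage III, which has a lower base rate.

Yes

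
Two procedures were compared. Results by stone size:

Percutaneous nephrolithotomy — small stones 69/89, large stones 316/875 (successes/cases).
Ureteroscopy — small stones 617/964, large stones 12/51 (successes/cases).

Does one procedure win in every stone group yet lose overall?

Yes

Small stones: percutaneous nephrolithotomy 69/89 = 77.5%, ureteroscopy 617/964 = 64.0% → percutaneous nephrolithotomy
Large stones: percutaneous nephrolithotomy 316/875 = 36.1%, ureteroscopy 12/51 = 23.5% → percutaneous nephrolithotomy
Overall: percutaneous nephrolithotomy 385/964 = 39.9%, ureteroscopy 629/1015 = 62.0% → ureteroscopy
Percutaneous nephrolithotomy wins each stone group but ureteroscopy wins overall — the comparison reverses. Percutaneous nephrolithotomy's cases skew toward large stones, which has a lower base rate.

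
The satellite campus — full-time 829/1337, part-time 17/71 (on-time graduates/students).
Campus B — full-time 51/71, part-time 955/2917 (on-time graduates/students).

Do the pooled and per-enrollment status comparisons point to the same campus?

Full-time: the satellite campus 829/1337 = 62.0%, Campus B 51/71 = 71.8% → Campus B
Part-time: the satellite campus 17/71 = 23.9%, Campus B 955/2917 = 32.7% → Campus B
Overall: the satellite campus 846/1408 = 60.1%, Campus B 1006/2988 = 33.7% → the satellite campus
Campus B wins each enrollment group but the satellite campus wins overall — the comparison reverses. Campus B's students skew toward part-time, which has a lower base rate.

No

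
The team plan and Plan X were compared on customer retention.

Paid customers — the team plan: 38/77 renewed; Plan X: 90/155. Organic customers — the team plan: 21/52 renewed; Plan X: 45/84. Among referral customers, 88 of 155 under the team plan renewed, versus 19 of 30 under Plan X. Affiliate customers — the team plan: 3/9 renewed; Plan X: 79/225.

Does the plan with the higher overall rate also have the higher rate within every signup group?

Paid: the team plan 38/77 = 49.4%, Plan X 90/155 = 58.1% → Plan X
Organic: the team plan 21/52 = 40.4%, Plan X 45/84 = 53.6% → Plan X
Referral: the team plan 88/155 = 56.8%, Plan X 19/30 = 63.3% → Plan X
Affiliate: the team plan 3/9 = 33.3%, Plan X 79/225 = 35.1% → Plan X
Overall: the team plan 150/293 = 51.2%, Plan X 233/494 = 47.2% → the team plan
Plan X wins each signup group but the team plan wins overall — the comparison reverses. Plan X's customers skew toward affiliate, which has a lower base rate.

No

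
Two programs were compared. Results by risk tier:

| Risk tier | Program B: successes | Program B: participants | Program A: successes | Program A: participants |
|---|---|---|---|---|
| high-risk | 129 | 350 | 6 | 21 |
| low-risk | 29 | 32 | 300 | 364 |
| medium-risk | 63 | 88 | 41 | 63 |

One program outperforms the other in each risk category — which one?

Program B

High-risk: Program B 129/350 = 36.9%, Program A 6/21 = 28.6% → Program B
Low-risk: Program B 29/32 = 90.6%, Program A 300/364 = 82.4% → Program B
Medium-risk: Program B 63/88 = 71.6%, Program A 41/63 = 65.1% → Program B
Program B has the higher rate in all 3 groups.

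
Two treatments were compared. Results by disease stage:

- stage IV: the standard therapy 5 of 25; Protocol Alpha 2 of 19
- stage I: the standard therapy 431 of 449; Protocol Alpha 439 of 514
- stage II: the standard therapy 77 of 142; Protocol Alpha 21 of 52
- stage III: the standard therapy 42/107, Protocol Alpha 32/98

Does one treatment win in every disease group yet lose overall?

Stage IV: the standard therapy 5/25 = 20.0%, Protocol Alpha 2/19 = 10.5% → the standard therapy
Stage I: the standard therapy 431/449 = 96.0%, Protocol Alpha 439/514 = 85.4% → the standard therapy
Stage II: the standard therapy 77/142 = 54.2%, Protocol Alpha 21/52 = 40.4% → the standard therapy
Stage III: the standard therapy 42/107 = 39.3%, Protocol Alpha 32/98 = 32.7% → the standard therapy
Overall: the standard therapy 555/723 = 76.8%, Protocol Alpha 494/683 = 72.3% → the standard therapy
The standard therapy wins overall and in every disease group — no reversal.

No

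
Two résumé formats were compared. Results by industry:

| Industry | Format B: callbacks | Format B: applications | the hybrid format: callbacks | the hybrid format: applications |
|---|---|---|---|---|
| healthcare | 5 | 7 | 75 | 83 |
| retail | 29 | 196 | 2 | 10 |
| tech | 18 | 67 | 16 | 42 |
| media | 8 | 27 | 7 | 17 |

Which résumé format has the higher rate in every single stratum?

the hybrid format

Healthcare: Format B 5/7 = 71.4%, the hybrid format 75/83 = 90.4% → the hybrid format
Retail: Format B 29/196 = 14.8%, the hybrid format 2/10 = 20.0% → the hybrid format
Tech: Format B 18/67 = 26.9%, the hybrid format 16/42 = 38.1% → the hybrid format
Media: Format B 8/27 = 29.6%, the hybrid format 7/17 = 41.2% → the hybrid format
The hybrid format has the higher rate in all 4 groups.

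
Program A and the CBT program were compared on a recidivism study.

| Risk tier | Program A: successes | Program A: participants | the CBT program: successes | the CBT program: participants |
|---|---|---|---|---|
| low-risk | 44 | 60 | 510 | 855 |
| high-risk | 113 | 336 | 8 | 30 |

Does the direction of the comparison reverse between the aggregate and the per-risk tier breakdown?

Low-risk: Program A 44/60 = 73.3%, the CBT program 510/855 = 59.6% → Program A
High-risk: Program A 113/336 = 33.6%, the CBT program 8/30 = 26.7% → Program A
Overall: Program A 157/396 = 39.6%, the CBT program 518/885 = 58.5% → the CBT program
Program A wins each risk group but the CBT program wins overall — the comparison reverses. Program A's participants skew toward high-risk, which has a lower base rate.

Yes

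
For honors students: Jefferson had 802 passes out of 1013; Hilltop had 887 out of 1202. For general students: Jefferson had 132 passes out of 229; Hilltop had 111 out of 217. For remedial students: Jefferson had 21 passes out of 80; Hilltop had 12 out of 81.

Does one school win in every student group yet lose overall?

No

Honors: Jefferson 802/1013 = 79.2%, Hilltop 887/1202 = 73.8% → Jefferson
General: Jefferson 132/229 = 57.6%, Hilltop 111/217 = 51.2% → Jefferson
Remedial: Jefferson 21/80 = 26.2%, Hilltop 12/81 = 14.8% → Jefferson
Overall: Jefferson 955/1322 = 72.2%, Hilltop 1010/1500 = 67.3% → Jefferson
Jefferson wins overall and in every student group — no reversal.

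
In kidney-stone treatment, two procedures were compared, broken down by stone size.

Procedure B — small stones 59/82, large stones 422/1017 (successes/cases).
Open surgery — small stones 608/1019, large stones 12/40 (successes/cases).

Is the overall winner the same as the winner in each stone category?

Small stones: Procedure B 59/82 = 72.0%, open surgery 608/1019 = 59.7% → Procedure B
Large stones: Procedure B 422/1017 = 41.5%, open surgery 12/40 = 30.0% → Procedure B
Overall: Procedure B 481/1099 = 43.8%, open surgery 620/1059 = 58.5% → open surgery
Procedure B wins each stone group but open surgery wins overall — the comparison reverses. Procedure B's cases skew toward large stones, which has a lower base rate.

No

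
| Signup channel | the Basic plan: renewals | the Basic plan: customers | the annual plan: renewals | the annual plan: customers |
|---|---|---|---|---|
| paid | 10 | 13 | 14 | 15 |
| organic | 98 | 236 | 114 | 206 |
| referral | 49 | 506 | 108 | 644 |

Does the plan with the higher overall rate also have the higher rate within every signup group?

Yes

Paid: the Basic plan 10/13 = 76.9%, the annual plan 14/15 = 93.3% → the annual plan
Organic: the Basic plan 98/236 = 41.5%, the annual plan 114/206 = 55.3% → the annual plan
Referral: the Basic plan 49/506 = 9.7%, the annual plan 108/644 = 16.8% → the annual plan
Overall: the Basic plan 157/755 = 20.8%, the annual plan 236/865 = 27.3% → the annual plan
The annual plan wins overall and in every signup group — no reversal.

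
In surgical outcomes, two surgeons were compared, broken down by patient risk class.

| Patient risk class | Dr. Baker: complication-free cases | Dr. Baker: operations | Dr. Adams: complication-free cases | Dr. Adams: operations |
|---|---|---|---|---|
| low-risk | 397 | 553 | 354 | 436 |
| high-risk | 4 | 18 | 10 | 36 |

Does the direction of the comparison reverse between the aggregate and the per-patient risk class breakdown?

No

Low-risk: Dr. Baker 397/553 = 71.8%, Dr. Adams 354/436 = 81.2% → Dr. Adams
High-risk: Dr. Baker 4/18 = 22.2%, Dr. Adams 10/36 = 27.8% → Dr. Adams
Overall: Dr. Baker 401/571 = 70.2%, Dr. Adams 364/472 = 77.1% → Dr. Adams
Dr. Adams wins overall and in every patient risk group — no reversal.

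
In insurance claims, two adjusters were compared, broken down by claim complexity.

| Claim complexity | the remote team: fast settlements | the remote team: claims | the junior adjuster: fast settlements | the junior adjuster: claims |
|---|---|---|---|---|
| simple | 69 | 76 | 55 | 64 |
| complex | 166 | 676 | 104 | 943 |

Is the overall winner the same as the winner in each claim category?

Yes

Simple: the remote team 69/76 = 90.8%, the junior adjuster 55/64 = 85.9% → the remote team
Complex: the remote team 166/676 = 24.6%, the junior adjuster 104/943 = 11.0% → the remote team
Overall: the remote team 235/752 = 31.2%, the junior adjuster 159/1007 = 15.8% → the remote team
The remote team wins overall and in every claim group — no reversal.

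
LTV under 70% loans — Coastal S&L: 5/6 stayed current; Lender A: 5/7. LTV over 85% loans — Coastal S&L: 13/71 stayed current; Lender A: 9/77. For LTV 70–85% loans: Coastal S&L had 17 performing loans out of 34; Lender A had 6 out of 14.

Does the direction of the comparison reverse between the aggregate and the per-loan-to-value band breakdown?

No

LTV under 70%: Coastal S&L 5/6 = 83.3%, Lender A 5/7 = 71.4% → Coastal S&L
LTV over 85%: Coastal S&L 13/71 = 18.3%, Lender A 9/77 = 11.7% → Coastal S&L
LTV 70–85%: Coastal S&L 17/34 = 50.0%, Lender A 6/14 = 42.9% → Coastal S&L
Overall: Coastal S&L 35/111 = 31.5%, Lender A 20/98 = 20.4% → Coastal S&L
Coastal S&L wins overall and in every loan-to-value group — no reversal.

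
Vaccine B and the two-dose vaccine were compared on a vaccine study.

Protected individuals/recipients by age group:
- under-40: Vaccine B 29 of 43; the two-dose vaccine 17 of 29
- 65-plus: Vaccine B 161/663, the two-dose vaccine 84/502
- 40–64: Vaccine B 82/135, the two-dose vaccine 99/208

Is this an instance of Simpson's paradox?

No

Under-40: Vaccine B 29/43 = 67.4%, the two-dose vaccine 17/29 = 58.6% → Vaccine B
65-plus: Vaccine B 161/663 = 24.3%, the two-dose vaccine 84/502 = 16.7% → Vaccine B
40–64: Vaccine B 82/135 = 60.7%, the two-dose vaccine 99/208 = 47.6% → Vaccine B
Overall: Vaccine B 272/841 = 32.3%, the two-dose vaccine 200/739 = 27.1% → Vaccine B
Vaccine B wins overall and in every age group — no reversal.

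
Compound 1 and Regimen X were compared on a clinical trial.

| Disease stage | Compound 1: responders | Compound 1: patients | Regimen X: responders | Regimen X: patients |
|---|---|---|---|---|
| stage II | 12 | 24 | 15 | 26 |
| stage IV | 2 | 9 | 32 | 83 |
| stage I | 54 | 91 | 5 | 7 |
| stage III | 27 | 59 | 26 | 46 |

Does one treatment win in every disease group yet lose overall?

Stage II: Compound 1 12/24 = 50.0%, Regimen X 15/26 = 57.7% → Regimen X
Stage IV: Compound 1 2/9 = 22.2%, Regimen X 32/83 = 38.6% → Regimen X
Stage I: Compound 1 54/91 = 59.3%, Regimen X 5/7 = 71.4% → Regimen X
Stage III: Compound 1 27/59 = 45.8%, Regimen X 26/46 = 56.5% → Regimen X
Overall: Compound 1 95/183 = 51.9%, Regimen X 78/162 = 48.1% → Compound 1
Regimen X wins each disease group but Compound 1 wins overall — the comparison reverses. Regimen X's patients skew toward stage IV, which has a lower base rate.

Yes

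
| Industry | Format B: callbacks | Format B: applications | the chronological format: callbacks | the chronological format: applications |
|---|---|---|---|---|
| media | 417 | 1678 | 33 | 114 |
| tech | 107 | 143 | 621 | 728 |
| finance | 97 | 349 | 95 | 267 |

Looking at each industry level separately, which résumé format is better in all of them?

Media: Format B 417/1678 = 24.9%, the chronological format 33/114 = 28.9% → the chronological format
Tech: Format B 107/143 = 74.8%, the chronological format 621/728 = 85.3% → the chronological format
Finance: Format B 97/349 = 27.8%, the chronological format 95/267 = 35.6% → the chronological format
The chronological format has the higher rate in all 3 groups.

the chronological format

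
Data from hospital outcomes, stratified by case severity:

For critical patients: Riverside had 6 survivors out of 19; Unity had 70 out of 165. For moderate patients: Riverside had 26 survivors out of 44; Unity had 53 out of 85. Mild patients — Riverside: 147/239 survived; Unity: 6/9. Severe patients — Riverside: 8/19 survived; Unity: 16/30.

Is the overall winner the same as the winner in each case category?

No

Critical: Riverside 6/19 = 31.6%, Unity 70/165 = 42.4% → Unity
Moderate: Riverside 26/44 = 59.1%, Unity 53/85 = 62.4% → Unity
Mild: Riverside 147/239 = 61.5%, Unity 6/9 = 66.7% → Unity
Severe: Riverside 8/19 = 42.1%, Unity 16/30 = 53.3% → Unity
Overall: Riverside 187/321 = 58.3%, Unity 145/289 = 50.2% → Riverside
Unity wins each case group but Riverside wins overall — the comparison reverses. Unity's patients skew toward critical, which has a lower base rate.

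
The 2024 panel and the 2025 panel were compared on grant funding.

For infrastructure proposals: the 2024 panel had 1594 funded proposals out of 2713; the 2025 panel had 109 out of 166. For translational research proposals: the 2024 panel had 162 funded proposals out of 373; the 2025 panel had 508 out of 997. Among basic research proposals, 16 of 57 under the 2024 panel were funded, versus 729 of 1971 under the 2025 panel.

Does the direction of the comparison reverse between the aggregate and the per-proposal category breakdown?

Infrastructure: the 2024 panel 1594/2713 = 58.8%, the 2025 panel 109/166 = 65.7% → the 2025 panel
Translational research: the 2024 panel 162/373 = 43.4%, the 2025 panel 508/997 = 51.0% → the 2025 panel
Basic research: the 2024 panel 16/57 = 28.1%, the 2025 panel 729/1971 = 37.0% → the 2025 panel
Overall: the 2024 panel 1772/3143 = 56.4%, the 2025 panel 1346/3134 = 42.9% → the 2024 panel
The 2025 panel wins each proposal group but the 2024 panel wins overall — the comparison reverses. The 2025 panel's proposals skew toward basic research, which has a lower base rate.

Yes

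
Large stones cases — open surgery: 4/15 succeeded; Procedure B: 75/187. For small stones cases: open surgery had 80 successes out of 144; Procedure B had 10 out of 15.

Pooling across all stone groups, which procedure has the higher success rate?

open surgery

Large stones: open surgery 4/15 = 26.7%, Procedure B 75/187 = 40.1% → Procedure B
Small stones: open surgery 80/144 = 55.6%, Procedure B 10/15 = 66.7% → Procedure B
Overall: open surgery 84/159 = 52.8%, Procedure B 85/202 = 42.1% → open surgery
(Procedure B wins every stone group but open surgery wins overall — Procedure B's cases skew toward the low-rate large stones group.)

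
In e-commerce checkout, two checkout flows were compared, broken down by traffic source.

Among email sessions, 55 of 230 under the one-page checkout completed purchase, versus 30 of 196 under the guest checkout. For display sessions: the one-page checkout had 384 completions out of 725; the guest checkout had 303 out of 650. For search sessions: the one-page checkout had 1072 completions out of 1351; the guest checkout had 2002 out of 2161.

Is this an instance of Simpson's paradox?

Email: the one-page checkout 55/230 = 23.9%, the guest checkout 30/196 = 15.3% → the one-page checkout
Display: the one-page checkout 384/725 = 53.0%, the guest checkout 303/650 = 46.6% → the one-page checkout
Search: the one-page checkout 1072/1351 = 79.3%, the guest checkout 2002/2161 = 92.6% → the guest checkout
Overall: the one-page checkout 1511/2306 = 65.5%, the guest checkout 2335/3007 = 77.7% → the guest checkout
Neither sweeps: the one-page checkout wins 2 of 3 groups, the guest checkout wins 1. The guest checkout wins overall but not every group — no Simpson reversal.

No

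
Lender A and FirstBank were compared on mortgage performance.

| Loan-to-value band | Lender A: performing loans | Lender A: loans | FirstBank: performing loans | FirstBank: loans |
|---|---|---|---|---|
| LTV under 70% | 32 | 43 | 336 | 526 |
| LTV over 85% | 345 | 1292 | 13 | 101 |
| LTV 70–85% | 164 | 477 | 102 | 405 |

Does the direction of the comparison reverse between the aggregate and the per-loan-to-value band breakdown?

LTV under 70%: Lender A 32/43 = 74.4%, FirstBank 336/526 = 63.9% → Lender A
LTV over 85%: Lender A 345/1292 = 26.7%, FirstBank 13/101 = 12.9% → Lender A
LTV 70–85%: Lender A 164/477 = 34.4%, FirstBank 102/405 = 25.2% → Lender A
Overall: Lender A 541/1812 = 29.9%, FirstBank 451/1032 = 43.7% → FirstBank
Lender A wins each loan-to-value group but FirstBank wins overall — the comparison reverses. Lender A's loans skew toward LTV over 85%, which has a lower base rate.

Yes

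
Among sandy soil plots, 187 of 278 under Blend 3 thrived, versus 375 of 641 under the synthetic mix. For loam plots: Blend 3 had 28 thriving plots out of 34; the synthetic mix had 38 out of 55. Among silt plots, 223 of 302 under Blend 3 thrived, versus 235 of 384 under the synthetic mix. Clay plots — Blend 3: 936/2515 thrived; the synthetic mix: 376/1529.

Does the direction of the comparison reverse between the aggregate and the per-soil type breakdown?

No

Sandy soil: Blend 3 187/278 = 67.3%, the synthetic mix 375/641 = 58.5% → Blend 3
Loam: Blend 3 28/34 = 82.4%, the synthetic mix 38/55 = 69.1% → Blend 3
Silt: Blend 3 223/302 = 73.8%, the synthetic mix 235/384 = 61.2% → Blend 3
Clay: Blend 3 936/2515 = 37.2%, the synthetic mix 376/1529 = 24.6% → Blend 3
Overall: Blend 3 1374/3129 = 43.9%, the synthetic mix 1024/2609 = 39.2% → Blend 3
Blend 3 wins overall and in every soil group — no reversal.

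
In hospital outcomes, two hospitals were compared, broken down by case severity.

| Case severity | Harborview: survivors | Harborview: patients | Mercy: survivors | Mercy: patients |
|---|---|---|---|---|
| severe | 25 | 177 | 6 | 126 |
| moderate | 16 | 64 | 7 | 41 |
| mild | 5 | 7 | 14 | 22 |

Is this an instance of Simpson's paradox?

Severe: Harborview 25/177 = 14.1%, Mercy 6/126 = 4.8% → Harborview
Moderate: Harborview 16/64 = 25.0%, Mercy 7/41 = 17.1% → Harborview
Mild: Harborview 5/7 = 71.4%, Mercy 14/22 = 63.6% → Harborview
Overall: Harborview 46/248 = 18.5%, Mercy 27/189 = 14.3% → Harborview
Harborview wins overall and in every case group — no reversal.

No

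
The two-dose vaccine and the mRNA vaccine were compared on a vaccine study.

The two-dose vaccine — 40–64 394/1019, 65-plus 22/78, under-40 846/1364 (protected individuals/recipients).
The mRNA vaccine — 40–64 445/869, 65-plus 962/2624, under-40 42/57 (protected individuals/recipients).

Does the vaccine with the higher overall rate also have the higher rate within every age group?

40–64: the two-dose vaccine 394/1019 = 38.7%, the mRNA vaccine 445/869 = 51.2% → the mRNA vaccine
65-plus: the two-dose vaccine 22/78 = 28.2%, the mRNA vaccine 962/2624 = 36.7% → the mRNA vaccine
Under-40: the two-dose vaccine 846/1364 = 62.0%, the mRNA vaccine 42/57 = 73.7% → the mRNA vaccine
Overall: the two-dose vaccine 1262/2461 = 51.3%, the mRNA vaccine 1449/3550 = 40.8% → the two-dose vaccine
The mRNA vaccine wins each age group but the two-dose vaccine wins overall — the comparison reverses. The mRNA vaccine's recipients skew toward 65-plus, which has a lower base rate.

No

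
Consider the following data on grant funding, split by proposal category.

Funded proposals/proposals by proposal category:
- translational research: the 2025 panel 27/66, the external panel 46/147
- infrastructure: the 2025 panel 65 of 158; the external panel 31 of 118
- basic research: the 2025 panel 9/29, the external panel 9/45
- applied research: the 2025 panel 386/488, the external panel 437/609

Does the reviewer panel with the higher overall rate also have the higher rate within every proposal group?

Yes

Translational research: the 2025 panel 27/66 = 40.9%, the external panel 46/147 = 31.3% → the 2025 panel
Infrastructure: the 2025 panel 65/158 = 41.1%, the external panel 31/118 = 26.3% → the 2025 panel
Basic research: the 2025 panel 9/29 = 31.0%, the external panel 9/45 = 20.0% → the 2025 panel
Applied research: the 2025 panel 386/488 = 79.1%, the external panel 437/609 = 71.8% → the 2025 panel
Overall: the 2025 panel 487/741 = 65.7%, the external panel 523/919 = 56.9% → the 2025 panel
The 2025 panel wins overall and in every proposal group — no reversal.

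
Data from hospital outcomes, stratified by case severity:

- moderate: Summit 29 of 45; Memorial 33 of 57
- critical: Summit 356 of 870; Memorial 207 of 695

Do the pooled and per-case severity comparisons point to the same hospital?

Moderate: Summit 29/45 = 64.4%, Memorial 33/57 = 57.9% → Summit
Critical: Summit 356/870 = 40.9%, Memorial 207/695 = 29.8% → Summit
Overall: Summit 385/915 = 42.1%, Memorial 240/752 = 31.9% → Summit
Summit wins overall and in every case group — no reversal.

Yes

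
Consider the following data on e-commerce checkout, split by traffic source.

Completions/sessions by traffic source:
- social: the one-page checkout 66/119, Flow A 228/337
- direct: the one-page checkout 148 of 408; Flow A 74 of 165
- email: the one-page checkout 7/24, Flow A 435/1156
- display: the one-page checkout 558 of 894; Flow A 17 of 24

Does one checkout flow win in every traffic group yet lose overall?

Yes

Social: the one-page checkout 66/119 = 55.5%, Flow A 228/337 = 67.7% → Flow A
Direct: the one-page checkout 148/408 = 36.3%, Flow A 74/165 = 44.8% → Flow A
Email: the one-page checkout 7/24 = 29.2%, Flow A 435/1156 = 37.6% → Flow A
Display: the one-page checkout 558/894 = 62.4%, Flow A 17/24 = 70.8% → Flow A
Overall: the one-page checkout 779/1445 = 53.9%, Flow A 754/1682 = 44.8% → the one-page checkout
Flow A wins each traffic group but the one-page checkout wins overall — the comparison reverses. Flow A's sessions skew toward email, which has a lower base rate.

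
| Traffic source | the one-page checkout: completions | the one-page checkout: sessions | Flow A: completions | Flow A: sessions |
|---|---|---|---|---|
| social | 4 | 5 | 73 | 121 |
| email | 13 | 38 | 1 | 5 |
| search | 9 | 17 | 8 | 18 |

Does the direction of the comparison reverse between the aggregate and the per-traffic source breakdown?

Yes

Social: the one-page checkout 4/5 = 80.0%, Flow A 73/121 = 60.3% → the one-page checkout
Email: the one-page checkout 13/38 = 34.2%, Flow A 1/5 = 20.0% → the one-page checkout
Search: the one-page checkout 9/17 = 52.9%, Flow A 8/18 = 44.4% → the one-page checkout
Overall: the one-page checkout 26/60 = 43.3%, Flow A 82/144 = 56.9% → Flow A
The one-page checkout wins each traffic group but Flow A wins overall — the comparison reverses. The one-page checkout's sessions skew toward email, which has a lower base rate.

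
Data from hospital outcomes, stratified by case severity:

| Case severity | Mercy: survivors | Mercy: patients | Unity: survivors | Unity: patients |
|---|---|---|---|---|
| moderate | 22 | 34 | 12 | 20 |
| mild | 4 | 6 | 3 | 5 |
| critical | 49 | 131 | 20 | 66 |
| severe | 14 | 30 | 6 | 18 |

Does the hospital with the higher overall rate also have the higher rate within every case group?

Yes

Moderate: Mercy 22/34 = 64.7%, Unity 12/20 = 60.0% → Mercy
Mild: Mercy 4/6 = 66.7%, Unity 3/5 = 60.0% → Mercy
Critical: Mercy 49/131 = 37.4%, Unity 20/66 = 30.3% → Mercy
Severe: Mercy 14/30 = 46.7%, Unity 6/18 = 33.3% → Mercy
Overall: Mercy 89/201 = 44.3%, Unity 41/109 = 37.6% → Mercy
Mercy wins overall and in every case group — no reversal.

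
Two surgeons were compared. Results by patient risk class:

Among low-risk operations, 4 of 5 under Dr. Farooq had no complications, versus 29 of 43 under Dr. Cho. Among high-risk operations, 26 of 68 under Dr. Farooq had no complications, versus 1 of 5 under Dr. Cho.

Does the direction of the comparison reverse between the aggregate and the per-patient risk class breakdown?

Low-risk: Dr. Farooq 4/5 = 80.0%, Dr. Cho 29/43 = 67.4% → Dr. Farooq
High-risk: Dr. Farooq 26/68 = 38.2%, Dr. Cho 1/5 = 20.0% → Dr. Farooq
Overall: Dr. Farooq 30/73 = 41.1%, Dr. Cho 30/48 = 62.5% → Dr. Cho
Dr. Farooq wins each patient risk group but Dr. Cho wins overall — the comparison reverses. Dr. Farooq's operations skew toward high-risk, which has a lower base rate.

Yes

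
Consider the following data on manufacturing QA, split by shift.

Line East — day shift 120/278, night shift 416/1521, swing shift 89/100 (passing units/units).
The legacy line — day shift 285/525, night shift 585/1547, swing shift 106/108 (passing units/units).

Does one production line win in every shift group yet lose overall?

No

Day shift: Line East 120/278 = 43.2%, the legacy line 285/525 = 54.3% → the legacy line
Night shift: Line East 416/1521 = 27.4%, the legacy line 585/1547 = 37.8% → the legacy line
Swing shift: Line East 89/100 = 89.0%, the legacy line 106/108 = 98.1% → the legacy line
Overall: Line East 625/1899 = 32.9%, the legacy line 976/2180 = 44.8% → the legacy line
The legacy line wins overall and in every shift group — no reversal.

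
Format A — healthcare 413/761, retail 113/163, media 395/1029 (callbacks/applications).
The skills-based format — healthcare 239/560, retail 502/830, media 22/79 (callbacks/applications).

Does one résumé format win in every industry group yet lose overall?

Healthcare: Format A 413/761 = 54.3%, the skills-based format 239/560 = 42.7% → Format A
Retail: Format A 113/163 = 69.3%, the skills-based format 502/830 = 60.5% → Format A
Media: Format A 395/1029 = 38.4%, the skills-based format 22/79 = 27.8% → Format A
Overall: Format A 921/1953 = 47.2%, the skills-based format 763/1469 = 51.9% → the skills-based format
Format A wins each industry group but the skills-based format wins overall — the comparison reverses. Format A's applications skew toward media, which has a lower base rate.

Yes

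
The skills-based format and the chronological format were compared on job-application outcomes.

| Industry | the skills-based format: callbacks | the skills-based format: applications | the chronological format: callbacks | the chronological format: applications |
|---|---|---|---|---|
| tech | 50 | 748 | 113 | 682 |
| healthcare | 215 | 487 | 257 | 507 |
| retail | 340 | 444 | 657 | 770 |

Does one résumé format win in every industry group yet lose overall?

Tech: the skills-based format 50/748 = 6.7%, the chronological format 113/682 = 16.6% → the chronological format
Healthcare: the skills-based format 215/487 = 44.1%, the chronological format 257/507 = 50.7% → the chronological format
Retail: the skills-based format 340/444 = 76.6%, the chronological format 657/770 = 85.3% → the chronological format
Overall: the skills-based format 605/1679 = 36.0%, the chronological format 1027/1959 = 52.4% → the chronological format
The chronological format wins overall and in every industry group — no reversal.

No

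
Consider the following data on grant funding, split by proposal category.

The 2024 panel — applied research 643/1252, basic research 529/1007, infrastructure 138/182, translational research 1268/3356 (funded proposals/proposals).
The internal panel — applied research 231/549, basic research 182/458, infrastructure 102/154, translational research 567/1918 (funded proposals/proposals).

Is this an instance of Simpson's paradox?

Applied research: the 2024 panel 643/1252 = 51.4%, the internal panel 231/549 = 42.1% → the 2024 panel
Basic research: the 2024 panel 529/1007 = 52.5%, the internal panel 182/458 = 39.7% → the 2024 panel
Infrastructure: the 2024 panel 138/182 = 75.8%, the internal panel 102/154 = 66.2% → the 2024 panel
Translational research: the 2024 panel 1268/3356 = 37.8%, the internal panel 567/1918 = 29.6% → the 2024 panel
Overall: the 2024 panel 2578/5797 = 44.5%, the internal panel 1082/3079 = 35.1% → the 2024 panel
The 2024 panel wins overall and in every proposal group — no reversal.

No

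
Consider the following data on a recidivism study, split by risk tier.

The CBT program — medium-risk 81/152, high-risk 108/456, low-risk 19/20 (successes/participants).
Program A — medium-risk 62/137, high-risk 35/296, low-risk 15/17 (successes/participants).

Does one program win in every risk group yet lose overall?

No

Medium-risk: the CBT program 81/152 = 53.3%, Program A 62/137 = 45.3% → the CBT program
High-risk: the CBT program 108/456 = 23.7%, Program A 35/296 = 11.8% → the CBT program
Low-risk: the CBT program 19/20 = 95.0%, Program A 15/17 = 88.2% → the CBT program
Overall: the CBT program 208/628 = 33.1%, Program A 112/450 = 24.9% → the CBT program
The CBT program wins overall and in every risk group — no reversal.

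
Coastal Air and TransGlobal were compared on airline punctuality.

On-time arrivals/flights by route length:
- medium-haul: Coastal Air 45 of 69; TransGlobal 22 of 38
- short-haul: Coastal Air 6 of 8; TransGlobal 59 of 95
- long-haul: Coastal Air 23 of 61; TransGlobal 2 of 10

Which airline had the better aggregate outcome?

Medium-haul: Coastal Air 45/69 = 65.2%, TransGlobal 22/38 = 57.9% → Coastal Air
Short-haul: Coastal Air 6/8 = 75.0%, TransGlobal 59/95 = 62.1% → Coastal Air
Long-haul: Coastal Air 23/61 = 37.7%, TransGlobal 2/10 = 20.0% → Coastal Air
Overall: Coastal Air 74/138 = 53.6%, TransGlobal 83/143 = 58.0% → TransGlobal
(Coastal Air wins every route group but TransGlobal wins overall — Coastal Air's flights skew toward the low-rate long-haul group.)

TransGlobal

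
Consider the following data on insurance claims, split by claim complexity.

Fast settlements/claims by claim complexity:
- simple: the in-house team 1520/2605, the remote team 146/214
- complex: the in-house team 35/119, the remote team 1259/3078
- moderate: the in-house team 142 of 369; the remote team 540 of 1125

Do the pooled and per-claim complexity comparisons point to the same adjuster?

No

Simple: the in-house team 1520/2605 = 58.3%, the remote team 146/214 = 68.2% → the remote team
Complex: the in-house team 35/119 = 29.4%, the remote team 1259/3078 = 40.9% → the remote team
Moderate: the in-house team 142/369 = 38.5%, the remote team 540/1125 = 48.0% → the remote team
Overall: the in-house team 1697/3093 = 54.9%, the remote team 1945/4417 = 44.0% → the in-house team
The remote team wins each claim group but the in-house team wins overall — the comparison reverses. The remote team's claims skew toward complex, which has a lower base rate.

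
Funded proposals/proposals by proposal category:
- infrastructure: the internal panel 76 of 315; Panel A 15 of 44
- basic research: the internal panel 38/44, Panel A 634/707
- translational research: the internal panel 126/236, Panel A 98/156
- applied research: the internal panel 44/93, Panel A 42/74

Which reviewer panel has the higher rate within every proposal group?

Panel A

Infrastructure: the internal panel 76/315 = 24.1%, Panel A 15/44 = 34.1% → Panel A
Basic research: the internal panel 38/44 = 86.4%, Panel A 634/707 = 89.7% → Panel A
Translational research: the internal panel 126/236 = 53.4%, Panel A 98/156 = 62.8% → Panel A
Applied research: the internal panel 44/93 = 47.3%, Panel A 42/74 = 56.8% → Panel A
Panel A has the higher rate in all 4 groups.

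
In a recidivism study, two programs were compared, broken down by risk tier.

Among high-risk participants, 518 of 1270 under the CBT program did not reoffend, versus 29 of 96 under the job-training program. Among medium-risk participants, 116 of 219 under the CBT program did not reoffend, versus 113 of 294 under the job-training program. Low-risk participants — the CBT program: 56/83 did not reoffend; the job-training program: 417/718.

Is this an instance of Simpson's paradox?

Yes

High-risk: the CBT program 518/1270 = 40.8%, the job-training program 29/96 = 30.2% → the CBT program
Medium-risk: the CBT program 116/219 = 53.0%, the job-training program 113/294 = 38.4% → the CBT program
Low-risk: the CBT program 56/83 = 67.5%, the job-training program 417/718 = 58.1% → the CBT program
Overall: the CBT program 690/1572 = 43.9%, the job-training program 559/1108 = 50.5% → the job-training program
The CBT program wins each risk group but the job-training program wins overall — the comparison reverses. The CBT program's participants skew toward high-risk, which has a lower base rate.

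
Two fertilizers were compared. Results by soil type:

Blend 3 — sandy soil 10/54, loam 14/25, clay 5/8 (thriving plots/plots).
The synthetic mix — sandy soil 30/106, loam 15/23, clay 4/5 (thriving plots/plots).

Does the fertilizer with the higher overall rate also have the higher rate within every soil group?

Sandy soil: Blend 3 10/54 = 18.5%, the synthetic mix 30/106 = 28.3% → the synthetic mix
Loam: Blend 3 14/25 = 56.0%, the synthetic mix 15/23 = 65.2% → the synthetic mix
Clay: Blend 3 5/8 = 62.5%, the synthetic mix 4/5 = 80.0% → the synthetic mix
Overall: Blend 3 29/87 = 33.3%, the synthetic mix 49/134 = 36.6% → the synthetic mix
The synthetic mix wins overall and in every soil group — no reversal.

Yes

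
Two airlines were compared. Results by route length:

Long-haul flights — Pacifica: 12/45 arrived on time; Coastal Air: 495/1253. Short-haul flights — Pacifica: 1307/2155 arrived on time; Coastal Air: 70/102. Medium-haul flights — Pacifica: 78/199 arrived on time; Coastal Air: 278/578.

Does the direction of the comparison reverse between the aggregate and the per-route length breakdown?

Yes

Long-haul: Pacifica 12/45 = 26.7%, Coastal Air 495/1253 = 39.5% → Coastal Air
Short-haul: Pacifica 1307/2155 = 60.6%, Coastal Air 70/102 = 68.6% → Coastal Air
Medium-haul: Pacifica 78/199 = 39.2%, Coastal Air 278/578 = 48.1% → Coastal Air
Overall: Pacifica 1397/2399 = 58.2%, Coastal Air 843/1933 = 43.6% → Pacifica
Coastal Air wins each route group but Pacifica wins overall — the comparison reverses. Coastal Air's flights skew toward long-haul, which has a lower base rate.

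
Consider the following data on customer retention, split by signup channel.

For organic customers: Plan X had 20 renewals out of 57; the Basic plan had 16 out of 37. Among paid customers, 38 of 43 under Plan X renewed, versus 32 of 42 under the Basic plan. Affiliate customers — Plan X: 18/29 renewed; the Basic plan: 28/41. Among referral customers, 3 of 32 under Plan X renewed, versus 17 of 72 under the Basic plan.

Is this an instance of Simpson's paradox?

Organic: Plan X 20/57 = 35.1%, the Basic plan 16/37 = 43.2% → the Basic plan
Paid: Plan X 38/43 = 88.4%, the Basic plan 32/42 = 76.2% → Plan X
Affiliate: Plan X 18/29 = 62.1%, the Basic plan 28/41 = 68.3% → the Basic plan
Referral: Plan X 3/32 = 9.4%, the Basic plan 17/72 = 23.6% → the Basic plan
Overall: Plan X 79/161 = 49.1%, the Basic plan 93/192 = 48.4% → Plan X
Neither sweeps: Plan X wins 1 of 4 groups, the Basic plan wins 3. Plan X wins overall but not every group — no Simpson reversal.

No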